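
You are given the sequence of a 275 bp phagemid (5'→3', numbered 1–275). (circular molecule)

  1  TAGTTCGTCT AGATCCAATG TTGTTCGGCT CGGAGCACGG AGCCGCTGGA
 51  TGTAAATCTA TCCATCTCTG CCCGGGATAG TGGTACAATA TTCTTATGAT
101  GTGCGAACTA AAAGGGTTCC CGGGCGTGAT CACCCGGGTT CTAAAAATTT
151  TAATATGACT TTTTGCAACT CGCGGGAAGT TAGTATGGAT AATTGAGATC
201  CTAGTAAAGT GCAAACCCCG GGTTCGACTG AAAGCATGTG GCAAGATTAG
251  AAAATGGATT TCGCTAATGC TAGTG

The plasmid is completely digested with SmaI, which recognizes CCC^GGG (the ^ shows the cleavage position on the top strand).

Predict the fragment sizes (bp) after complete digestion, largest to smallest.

129, 84, 48, 14 bp

SmaI sites (CCCGGG) start at positions 71, 119, 133, 217.
SmaI cuts after base 3 of each site, so after positions 73, 121, 135, 219.
Circular molecule, 4 cuts → 4 fragments:
  74–121 → 48 bp
  122–135 → 14 bp
  136–219 → 84 bp
  220–275 then 1–73 → 56 + 73 = 129 bp
Sorted largest to smallest: 129, 84, 48, 14 bp.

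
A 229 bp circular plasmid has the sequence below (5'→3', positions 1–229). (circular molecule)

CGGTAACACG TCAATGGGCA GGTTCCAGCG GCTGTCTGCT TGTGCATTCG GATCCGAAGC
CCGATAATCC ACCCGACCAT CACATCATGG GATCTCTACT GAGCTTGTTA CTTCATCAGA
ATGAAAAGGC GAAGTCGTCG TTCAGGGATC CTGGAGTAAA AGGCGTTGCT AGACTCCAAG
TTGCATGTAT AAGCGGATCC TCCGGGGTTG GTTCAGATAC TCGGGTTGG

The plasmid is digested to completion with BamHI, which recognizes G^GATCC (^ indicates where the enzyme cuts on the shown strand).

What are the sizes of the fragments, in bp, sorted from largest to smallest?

96, 84, 49 bp

BamHI sites (GGATCC) start at positions 50, 146, 195.
BamHI cuts after the first base of each site, so after positions 50, 146, 195.
Circular molecule, 3 cuts → 3 fragments:
  51–146 → 96 bp
  147–195 → 49 bp
  196–229 then 1–50 → 34 + 50 = 84 bp
Sorted largest to smallest: 96, 84, 49 bp.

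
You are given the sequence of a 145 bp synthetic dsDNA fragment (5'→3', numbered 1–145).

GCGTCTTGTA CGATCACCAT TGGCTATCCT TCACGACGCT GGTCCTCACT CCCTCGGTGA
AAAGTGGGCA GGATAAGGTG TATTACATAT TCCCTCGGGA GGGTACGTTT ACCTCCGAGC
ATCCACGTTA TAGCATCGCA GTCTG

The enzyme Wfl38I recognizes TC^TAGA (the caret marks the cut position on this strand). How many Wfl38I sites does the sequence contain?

No occurrence of TCTAGA is present in the sequence.
Wfl38I does not cut: 0 sites.

0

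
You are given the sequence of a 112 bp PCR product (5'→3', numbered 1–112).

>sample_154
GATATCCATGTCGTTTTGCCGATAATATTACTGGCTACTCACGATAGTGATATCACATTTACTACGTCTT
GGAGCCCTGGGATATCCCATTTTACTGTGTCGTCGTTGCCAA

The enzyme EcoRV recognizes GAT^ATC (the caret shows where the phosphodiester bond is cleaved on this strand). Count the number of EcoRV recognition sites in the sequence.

GATATC occurs starting at positions 1, 49, 81.
EcoRV cuts at 3 sites.

3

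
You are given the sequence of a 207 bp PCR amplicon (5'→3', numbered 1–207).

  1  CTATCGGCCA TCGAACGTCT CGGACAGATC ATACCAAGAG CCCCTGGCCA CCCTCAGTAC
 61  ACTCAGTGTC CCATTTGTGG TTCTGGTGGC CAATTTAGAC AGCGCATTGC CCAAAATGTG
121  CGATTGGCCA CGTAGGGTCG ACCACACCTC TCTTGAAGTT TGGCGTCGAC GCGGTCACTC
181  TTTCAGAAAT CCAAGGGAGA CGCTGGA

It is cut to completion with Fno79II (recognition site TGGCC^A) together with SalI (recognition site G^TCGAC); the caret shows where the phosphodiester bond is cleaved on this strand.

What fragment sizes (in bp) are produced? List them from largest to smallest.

49, 42, 42, 38, 28, 8 bp

Fno79II sites (TGGCCA) start at positions 45, 87, 125.
Fno79II cuts after base 5 of each site (before the last base), so after positions 49, 91, 129.
SalI sites (GTCGAC) start at positions 137, 165.
SalI cuts after the first base of each site, so after positions 137, 165.
Combined cut positions: 49, 91, 129, 137, 165.
Linear molecule, 5 cuts → 6 fragments:
  1–49 → 49 bp
  50–91 → 42 bp
  92–129 → 38 bp
  130–137 → 8 bp
  138–165 → 28 bp
  166–207 → 42 bp
Sorted largest to smallest: 49, 42, 42, 38, 28, 8 bp.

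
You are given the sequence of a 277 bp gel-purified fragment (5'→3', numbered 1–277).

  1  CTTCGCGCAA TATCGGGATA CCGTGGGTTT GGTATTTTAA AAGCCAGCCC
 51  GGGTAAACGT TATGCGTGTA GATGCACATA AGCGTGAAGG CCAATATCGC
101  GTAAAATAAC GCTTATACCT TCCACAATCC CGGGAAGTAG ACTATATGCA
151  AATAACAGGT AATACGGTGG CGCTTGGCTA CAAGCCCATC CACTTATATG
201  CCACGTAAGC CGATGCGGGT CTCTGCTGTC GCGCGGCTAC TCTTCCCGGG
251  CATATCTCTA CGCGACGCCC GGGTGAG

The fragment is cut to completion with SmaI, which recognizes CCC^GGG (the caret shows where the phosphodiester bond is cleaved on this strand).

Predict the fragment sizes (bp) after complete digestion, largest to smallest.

SmaI sites (CCCGGG) start at positions 48, 129, 245, 268.
SmaI cuts after base 3 of each site, so after positions 50, 131, 247, 270.
Linear molecule, 4 cuts → 5 fragments:
  1–50 → 50 bp
  51–131 → 81 bp
  132–247 → 116 bp
  248–270 → 23 bp
  271–277 → 7 bp
Sorted largest to smallest: 116, 81, 50, 23, 7 bp.

116, 81, 50, 23, 7 bp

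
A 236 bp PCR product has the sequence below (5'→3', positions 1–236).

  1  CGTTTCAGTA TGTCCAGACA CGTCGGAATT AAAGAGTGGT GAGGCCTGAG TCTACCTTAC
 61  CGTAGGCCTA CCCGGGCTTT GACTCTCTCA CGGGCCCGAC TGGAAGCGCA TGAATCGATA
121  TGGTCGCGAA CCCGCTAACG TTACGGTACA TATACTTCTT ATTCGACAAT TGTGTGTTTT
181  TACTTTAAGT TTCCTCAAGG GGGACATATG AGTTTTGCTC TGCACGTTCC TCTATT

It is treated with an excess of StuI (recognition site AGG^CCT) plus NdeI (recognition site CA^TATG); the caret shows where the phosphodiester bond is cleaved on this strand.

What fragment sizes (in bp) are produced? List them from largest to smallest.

140, 44, 30, 22 bp

StuI sites (AGGCCT) start at positions 42, 64.
StuI cuts after base 3 of each site, so after positions 44, 66.
The NdeI site (CATATG) starts at position 205.
NdeI cuts after base 2 of each site, so after position 206.
Combined cut positions: 44, 66, 206.
Linear molecule, 3 cuts → 4 fragments:
  1–44 → 44 bp
  45–66 → 22 bp
  67–206 → 140 bp
  207–236 → 30 bp
Sorted largest to smallest: 140, 44, 30, 22 bp.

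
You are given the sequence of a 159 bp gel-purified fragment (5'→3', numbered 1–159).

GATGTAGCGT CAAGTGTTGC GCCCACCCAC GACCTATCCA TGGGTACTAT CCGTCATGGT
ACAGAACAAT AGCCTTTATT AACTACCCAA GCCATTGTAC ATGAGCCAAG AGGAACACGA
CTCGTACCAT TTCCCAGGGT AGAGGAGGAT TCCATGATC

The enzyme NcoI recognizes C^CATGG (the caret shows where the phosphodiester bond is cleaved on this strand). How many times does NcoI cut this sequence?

1

CCATGG occurs starting at position 38.
NcoI cuts at 1 site.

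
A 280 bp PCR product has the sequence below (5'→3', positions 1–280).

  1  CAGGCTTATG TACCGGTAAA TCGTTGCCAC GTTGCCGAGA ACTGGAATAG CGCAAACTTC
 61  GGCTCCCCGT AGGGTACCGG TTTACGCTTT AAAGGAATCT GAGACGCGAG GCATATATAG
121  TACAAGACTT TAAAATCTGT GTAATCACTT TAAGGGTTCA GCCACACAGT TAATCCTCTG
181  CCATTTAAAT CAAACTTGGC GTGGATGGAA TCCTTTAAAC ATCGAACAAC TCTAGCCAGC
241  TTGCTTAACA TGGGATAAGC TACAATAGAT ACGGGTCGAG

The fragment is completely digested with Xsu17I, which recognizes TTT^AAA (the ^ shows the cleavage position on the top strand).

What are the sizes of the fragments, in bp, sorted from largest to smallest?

Xsu17I sites (TTTAAA) start at positions 88, 129, 184, 214.
Xsu17I cuts after base 3 of each site, so after positions 90, 131, 186, 216.
Linear molecule, 4 cuts → 5 fragments:
  1–90 → 90 bp
  91–131 → 41 bp
  132–186 → 55 bp
  187–216 → 30 bp
  217–280 → 64 bp
Sorted largest to smallest: 90, 64, 55, 41, 30 bp.

90, 64, 55, 41, 30 bp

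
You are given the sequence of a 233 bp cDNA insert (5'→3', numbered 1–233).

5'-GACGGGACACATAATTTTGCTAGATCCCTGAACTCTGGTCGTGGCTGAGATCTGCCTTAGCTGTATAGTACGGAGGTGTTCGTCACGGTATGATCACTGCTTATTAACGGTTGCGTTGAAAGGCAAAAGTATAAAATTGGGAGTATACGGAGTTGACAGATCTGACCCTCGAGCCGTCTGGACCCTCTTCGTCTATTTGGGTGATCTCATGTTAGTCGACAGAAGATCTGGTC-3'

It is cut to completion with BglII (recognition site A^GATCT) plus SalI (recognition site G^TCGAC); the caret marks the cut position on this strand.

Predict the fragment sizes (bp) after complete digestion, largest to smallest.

110, 57, 48, 9, 9 bp

BglII sites (AGATCT) start at positions 48, 158, 224.
BglII cuts after the first base of each site, so after positions 48, 158, 224.
The SalI site (GTCGAC) starts at position 215.
SalI cuts after the first base of each site, so after position 215.
Combined cut positions: 48, 158, 215, 224.
Linear molecule, 4 cuts → 5 fragments:
  1–48 → 48 bp
  49–158 → 110 bp
  159–215 → 57 bp
  216–224 → 9 bp
  225–233 → 9 bp
Sorted largest to smallest: 110, 57, 48, 9, 9 bp.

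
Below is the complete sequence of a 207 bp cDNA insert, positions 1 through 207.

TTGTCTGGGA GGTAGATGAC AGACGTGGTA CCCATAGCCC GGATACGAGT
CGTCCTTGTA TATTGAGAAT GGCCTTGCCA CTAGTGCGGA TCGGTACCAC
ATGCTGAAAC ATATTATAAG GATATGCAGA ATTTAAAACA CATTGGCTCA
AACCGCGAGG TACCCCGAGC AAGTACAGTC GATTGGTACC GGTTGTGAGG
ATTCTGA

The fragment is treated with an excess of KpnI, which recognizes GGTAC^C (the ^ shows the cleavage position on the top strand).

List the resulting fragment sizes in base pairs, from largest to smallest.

66, 66, 31, 26, 18 bp

KpnI sites (GGTACC) start at positions 27, 93, 159, 185.
KpnI cuts after base 5 of each site (before the last base), so after positions 31, 97, 163, 189.
Linear molecule, 4 cuts → 5 fragments:
  1–31 → 31 bp
  32–97 → 66 bp
  98–163 → 66 bp
  164–189 → 26 bp
  190–207 → 18 bp
Sorted largest to smallest: 66, 66, 31, 26, 18 bp.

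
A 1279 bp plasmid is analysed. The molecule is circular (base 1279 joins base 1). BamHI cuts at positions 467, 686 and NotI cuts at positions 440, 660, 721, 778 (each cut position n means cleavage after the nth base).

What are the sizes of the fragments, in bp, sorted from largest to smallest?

941, 193, 57, 35, 27, 26 bp

Combined cut positions (sorted): 440, 467, 660, 686, 721, 778.
Circular molecule, 6 cuts → 6 fragments:
  467 − 440 = 27 bp
  660 − 467 = 193 bp
  686 − 660 = 26 bp
  721 − 686 = 35 bp
  778 − 721 = 57 bp
  wrap: 1279 − 778 + 440 = 941 bp
Sorted largest to smallest: 941, 193, 57, 35, 27, 26 bp.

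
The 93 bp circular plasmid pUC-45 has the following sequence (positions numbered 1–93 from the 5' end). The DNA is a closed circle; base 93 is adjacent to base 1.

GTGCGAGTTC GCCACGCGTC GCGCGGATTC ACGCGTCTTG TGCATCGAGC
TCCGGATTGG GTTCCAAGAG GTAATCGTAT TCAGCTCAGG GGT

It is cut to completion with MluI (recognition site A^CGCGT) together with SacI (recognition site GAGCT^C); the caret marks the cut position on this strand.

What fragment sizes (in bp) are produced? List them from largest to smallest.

MluI sites (ACGCGT) start at positions 14, 31.
MluI cuts after the first base of each site, so after positions 14, 31.
The SacI site (GAGCTC) starts at position 47.
SacI cuts after base 5 of each site (before the last base), so after position 51.
Combined cut positions: 14, 31, 51.
Circular molecule, 3 cuts → 3 fragments:
  15–31 → 17 bp
  32–51 → 20 bp
  52–93 then 1–14 → 42 + 14 = 56 bp
Sorted largest to smallest: 56, 20, 17 bp.

56, 20, 17 bp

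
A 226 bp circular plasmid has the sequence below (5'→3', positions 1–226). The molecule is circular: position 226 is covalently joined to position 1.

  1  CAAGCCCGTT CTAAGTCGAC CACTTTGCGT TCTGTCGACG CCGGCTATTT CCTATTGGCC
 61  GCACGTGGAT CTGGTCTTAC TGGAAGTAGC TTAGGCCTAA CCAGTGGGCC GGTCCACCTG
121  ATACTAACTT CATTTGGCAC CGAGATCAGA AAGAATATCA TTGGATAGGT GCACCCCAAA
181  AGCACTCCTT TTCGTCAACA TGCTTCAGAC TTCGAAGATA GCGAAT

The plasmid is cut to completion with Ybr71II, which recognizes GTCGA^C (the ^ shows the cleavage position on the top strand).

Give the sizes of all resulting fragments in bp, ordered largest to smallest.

207, 19 bp

Ybr71II sites (GTCGAC) start at positions 15, 34.
Ybr71II cuts after base 5 of each site (before the last base), so after positions 19, 38.
Circular molecule, 2 cuts → 2 fragments:
  20–38 → 19 bp
  39–226 then 1–19 → 188 + 19 = 207 bp
Sorted largest to smallest: 207, 19 bp.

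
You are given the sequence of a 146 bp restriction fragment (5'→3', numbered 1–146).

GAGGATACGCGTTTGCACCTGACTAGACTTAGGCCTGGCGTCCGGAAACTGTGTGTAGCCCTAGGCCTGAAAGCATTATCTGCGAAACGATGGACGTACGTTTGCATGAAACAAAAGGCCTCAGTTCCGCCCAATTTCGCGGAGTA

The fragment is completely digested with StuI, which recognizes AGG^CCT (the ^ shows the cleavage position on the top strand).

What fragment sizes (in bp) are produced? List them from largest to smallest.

53, 33, 32, 28 bp

StuI sites (AGGCCT) start at positions 31, 63, 116.
StuI cuts after base 3 of each site, so after positions 33, 65, 118.
Linear molecule, 3 cuts → 4 fragments:
  1–33 → 33 bp
  34–65 → 32 bp
  66–118 → 53 bp
  119–146 → 28 bp
Sorted largest to smallest: 53, 33, 32, 28 bp.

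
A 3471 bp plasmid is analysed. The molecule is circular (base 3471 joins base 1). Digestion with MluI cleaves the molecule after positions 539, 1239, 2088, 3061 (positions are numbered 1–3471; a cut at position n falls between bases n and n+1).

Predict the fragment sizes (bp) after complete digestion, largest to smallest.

973, 949, 849, 700 bp

Circular molecule, 4 cuts → 4 fragments:
  1239 − 539 = 700 bp
  2088 − 1239 = 849 bp
  3061 − 2088 = 973 bp
  wrap: 3471 − 3061 + 539 = 949 bp
Sorted largest to smallest: 973, 949, 849, 700 bp.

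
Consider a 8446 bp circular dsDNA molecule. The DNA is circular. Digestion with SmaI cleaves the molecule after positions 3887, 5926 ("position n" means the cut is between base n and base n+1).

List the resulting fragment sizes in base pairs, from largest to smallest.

6407, 2039 bp

Circular molecule, 2 cuts → 2 fragments:
  5926 − 3887 = 2039 bp
  wrap: 8446 − 5926 + 3887 = 6407 bp
Sorted largest to smallest: 6407, 2039 bp.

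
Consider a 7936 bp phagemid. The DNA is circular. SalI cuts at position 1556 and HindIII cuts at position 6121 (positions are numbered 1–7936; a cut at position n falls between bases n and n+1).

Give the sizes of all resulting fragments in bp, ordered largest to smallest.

4565, 3371 bp

Combined cut positions (sorted): 1556, 6121.
Circular molecule, 2 cuts → 2 fragments:
  6121 − 1556 = 4565 bp
  wrap: 7936 − 6121 + 1556 = 3371 bp
Sorted largest to smallest: 4565, 3371 bp.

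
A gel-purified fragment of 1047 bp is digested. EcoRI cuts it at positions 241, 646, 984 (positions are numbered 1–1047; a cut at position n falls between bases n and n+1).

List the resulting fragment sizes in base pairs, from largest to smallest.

Linear molecule, 3 cuts → 4 fragments:
  241 − 0 = 241 bp
  646 − 241 = 405 bp
  984 − 646 = 338 bp
  1047 − 984 = 63 bp
Sorted largest to smallest: 405, 338, 241, 63 bp.

405, 338, 241, 63 bp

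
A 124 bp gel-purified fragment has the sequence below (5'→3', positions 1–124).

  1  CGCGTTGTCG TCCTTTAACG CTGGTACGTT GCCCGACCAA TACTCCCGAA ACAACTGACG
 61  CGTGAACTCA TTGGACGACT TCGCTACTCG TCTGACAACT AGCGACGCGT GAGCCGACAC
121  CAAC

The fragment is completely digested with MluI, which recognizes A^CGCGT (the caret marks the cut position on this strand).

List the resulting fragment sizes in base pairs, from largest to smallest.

MluI sites (ACGCGT) start at positions 58, 105.
MluI cuts after the first base of each site, so after positions 58, 105.
Linear molecule, 2 cuts → 3 fragments:
  1–58 → 58 bp
  59–105 → 47 bp
  106–124 → 19 bp
Sorted largest to smallest: 58, 47, 19 bp.

58, 47, 19 bp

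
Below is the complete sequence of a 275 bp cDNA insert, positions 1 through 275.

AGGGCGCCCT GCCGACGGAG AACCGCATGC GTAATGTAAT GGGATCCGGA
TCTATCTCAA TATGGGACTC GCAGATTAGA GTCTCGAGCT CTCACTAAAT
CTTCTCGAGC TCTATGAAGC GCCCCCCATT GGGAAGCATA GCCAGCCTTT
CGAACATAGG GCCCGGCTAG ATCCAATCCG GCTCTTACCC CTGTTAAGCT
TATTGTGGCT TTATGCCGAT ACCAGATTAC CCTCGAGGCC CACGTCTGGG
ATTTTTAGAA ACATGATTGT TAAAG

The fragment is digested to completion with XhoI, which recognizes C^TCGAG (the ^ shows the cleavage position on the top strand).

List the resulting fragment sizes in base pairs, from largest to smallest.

128, 83, 43, 21 bp

XhoI sites (CTCGAG) start at positions 83, 104, 232.
XhoI cuts after the first base of each site, so after positions 83, 104, 232.
Linear molecule, 3 cuts → 4 fragments:
  1–83 → 83 bp
  84–104 → 21 bp
  105–232 → 128 bp
  233–275 → 43 bp
Sorted largest to smallest: 128, 83, 43, 21 bp.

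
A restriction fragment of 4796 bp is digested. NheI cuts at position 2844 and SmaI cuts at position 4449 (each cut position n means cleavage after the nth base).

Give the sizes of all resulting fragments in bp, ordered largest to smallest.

Combined cut positions (sorted): 2844, 4449.
Linear molecule, 2 cuts → 3 fragments:
  2844 − 0 = 2844 bp
  4449 − 2844 = 1605 bp
  4796 − 4449 = 347 bp
Sorted largest to smallest: 2844, 1605, 347 bp.

2844, 1605, 347 bp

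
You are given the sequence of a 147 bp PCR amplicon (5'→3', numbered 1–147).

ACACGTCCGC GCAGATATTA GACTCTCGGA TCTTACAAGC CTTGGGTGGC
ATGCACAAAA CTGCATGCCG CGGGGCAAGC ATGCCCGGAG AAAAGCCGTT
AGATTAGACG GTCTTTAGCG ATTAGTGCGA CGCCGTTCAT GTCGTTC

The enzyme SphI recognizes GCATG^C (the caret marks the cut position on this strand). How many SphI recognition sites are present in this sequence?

GCATGC occurs starting at positions 49, 63, 79.
SphI cuts at 3 sites.

3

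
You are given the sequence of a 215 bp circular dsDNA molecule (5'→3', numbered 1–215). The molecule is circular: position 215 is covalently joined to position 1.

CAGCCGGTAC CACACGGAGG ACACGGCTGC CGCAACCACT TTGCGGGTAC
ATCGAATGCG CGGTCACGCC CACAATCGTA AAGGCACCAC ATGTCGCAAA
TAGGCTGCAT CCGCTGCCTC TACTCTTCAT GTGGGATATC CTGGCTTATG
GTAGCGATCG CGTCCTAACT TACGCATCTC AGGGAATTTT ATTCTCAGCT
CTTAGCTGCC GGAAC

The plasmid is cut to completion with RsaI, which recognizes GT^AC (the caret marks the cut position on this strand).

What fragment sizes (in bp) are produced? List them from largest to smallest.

RsaI sites (GTAC) start at positions 7, 47.
RsaI cuts after base 2 of each site, so after positions 8, 48.
Circular molecule, 2 cuts → 2 fragments:
  9–48 → 40 bp
  49–215 then 1–8 → 167 + 8 = 175 bp
Sorted largest to smallest: 175, 40 bp.

175, 40 bp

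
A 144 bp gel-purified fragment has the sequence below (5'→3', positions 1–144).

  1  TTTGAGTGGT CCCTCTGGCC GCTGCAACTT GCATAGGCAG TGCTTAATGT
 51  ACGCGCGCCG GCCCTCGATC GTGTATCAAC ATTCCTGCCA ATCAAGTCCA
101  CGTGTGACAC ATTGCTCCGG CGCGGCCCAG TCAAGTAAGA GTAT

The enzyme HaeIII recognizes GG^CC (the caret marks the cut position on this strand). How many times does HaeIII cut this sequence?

3

GGCC occurs starting at positions 17, 60, 124.
HaeIII cuts at 3 sites.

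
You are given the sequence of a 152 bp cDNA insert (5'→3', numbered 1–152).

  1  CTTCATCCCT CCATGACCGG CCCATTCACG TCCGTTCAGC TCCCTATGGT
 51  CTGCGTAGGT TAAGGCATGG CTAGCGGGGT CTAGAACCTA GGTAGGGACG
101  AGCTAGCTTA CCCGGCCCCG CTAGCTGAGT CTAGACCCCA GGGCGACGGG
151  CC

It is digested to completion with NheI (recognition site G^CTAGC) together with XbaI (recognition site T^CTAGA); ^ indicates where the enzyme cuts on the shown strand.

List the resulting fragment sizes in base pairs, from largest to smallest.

70, 22, 22, 18, 10, 10 bp

NheI sites (GCTAGC) start at positions 70, 102, 120.
NheI cuts after the first base of each site, so after positions 70, 102, 120.
XbaI sites (TCTAGA) start at positions 80, 130.
XbaI cuts after the first base of each site, so after positions 80, 130.
Combined cut positions: 70, 80, 102, 120, 130.
Linear molecule, 5 cuts → 6 fragments:
  1–70 → 70 bp
  71–80 → 10 bp
  81–102 → 22 bp
  103–120 → 18 bp
  121–130 → 10 bp
  131–152 → 22 bp
Sorted largest to smallest: 70, 22, 22, 18, 10, 10 bp.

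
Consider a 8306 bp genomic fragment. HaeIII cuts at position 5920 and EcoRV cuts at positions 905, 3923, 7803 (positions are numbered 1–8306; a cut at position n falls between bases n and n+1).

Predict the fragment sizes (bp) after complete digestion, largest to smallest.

Combined cut positions (sorted): 905, 3923, 5920, 7803.
Linear molecule, 4 cuts → 5 fragments:
  905 − 0 = 905 bp
  3923 − 905 = 3018 bp
  5920 − 3923 = 1997 bp
  7803 − 5920 = 1883 bp
  8306 − 7803 = 503 bp
Sorted largest to smallest: 3018, 1997, 1883, 905, 503 bp.

3018, 1997, 1883, 905, 503 bp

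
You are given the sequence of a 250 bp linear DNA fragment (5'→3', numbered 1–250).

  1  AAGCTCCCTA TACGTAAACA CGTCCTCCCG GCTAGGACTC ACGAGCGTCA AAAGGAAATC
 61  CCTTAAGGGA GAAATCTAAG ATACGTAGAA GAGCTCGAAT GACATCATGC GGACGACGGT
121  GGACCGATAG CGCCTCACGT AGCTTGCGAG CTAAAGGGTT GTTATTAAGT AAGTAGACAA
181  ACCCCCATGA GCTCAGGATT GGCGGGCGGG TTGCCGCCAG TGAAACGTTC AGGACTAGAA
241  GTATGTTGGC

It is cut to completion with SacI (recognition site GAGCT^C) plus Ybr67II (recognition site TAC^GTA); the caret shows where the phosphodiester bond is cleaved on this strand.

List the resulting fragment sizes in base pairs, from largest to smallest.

SacI sites (GAGCTC) start at positions 91, 189.
SacI cuts after base 5 of each site (before the last base), so after positions 95, 193.
Ybr67II sites (TACGTA) start at positions 11, 82.
Ybr67II cuts after base 3 of each site, so after positions 13, 84.
Combined cut positions: 13, 84, 95, 193.
Linear molecule, 4 cuts → 5 fragments:
  1–13 → 13 bp
  14–84 → 71 bp
  85–95 → 11 bp
  96–193 → 98 bp
  194–250 → 57 bp
Sorted largest to smallest: 98, 71, 57, 13, 11 bp.

98, 71, 57, 13, 11 bp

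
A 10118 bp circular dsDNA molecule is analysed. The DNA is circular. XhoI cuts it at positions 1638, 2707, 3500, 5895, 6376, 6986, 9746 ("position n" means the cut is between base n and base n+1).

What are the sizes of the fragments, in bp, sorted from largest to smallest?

2760, 2395, 2010, 1069, 793, 610, 481 bp

Circular molecule, 7 cuts → 7 fragments:
  2707 − 1638 = 1069 bp
  3500 − 2707 = 793 bp
  5895 − 3500 = 2395 bp
  6376 − 5895 = 481 bp
  6986 − 6376 = 610 bp
  9746 − 6986 = 2760 bp
  wrap: 10118 − 9746 + 1638 = 2010 bp
Sorted largest to smallest: 2760, 2395, 2010, 1069, 793, 610, 481 bp.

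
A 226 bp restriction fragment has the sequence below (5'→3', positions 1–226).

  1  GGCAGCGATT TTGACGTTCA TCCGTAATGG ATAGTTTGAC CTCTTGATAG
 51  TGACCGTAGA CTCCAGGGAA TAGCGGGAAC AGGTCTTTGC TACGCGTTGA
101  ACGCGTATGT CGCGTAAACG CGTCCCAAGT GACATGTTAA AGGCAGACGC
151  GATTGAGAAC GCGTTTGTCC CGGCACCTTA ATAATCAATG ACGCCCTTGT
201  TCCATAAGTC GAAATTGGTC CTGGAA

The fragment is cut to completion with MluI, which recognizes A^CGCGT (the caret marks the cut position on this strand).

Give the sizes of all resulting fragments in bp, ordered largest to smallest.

MluI sites (ACGCGT) start at positions 92, 101, 118, 159.
MluI cuts after the first base of each site, so after positions 92, 101, 118, 159.
Linear molecule, 4 cuts → 5 fragments:
  1–92 → 92 bp
  93–101 → 9 bp
  102–118 → 17 bp
  119–159 → 41 bp
  160–226 → 67 bp
Sorted largest to smallest: 92, 67, 41, 17, 9 bp.

92, 67, 41, 17, 9 bp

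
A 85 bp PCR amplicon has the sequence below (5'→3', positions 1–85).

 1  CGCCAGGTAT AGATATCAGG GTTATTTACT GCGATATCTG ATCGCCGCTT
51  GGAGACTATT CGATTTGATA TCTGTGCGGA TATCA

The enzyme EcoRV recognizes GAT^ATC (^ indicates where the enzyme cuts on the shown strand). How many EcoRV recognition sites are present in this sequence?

4

GATATC occurs starting at positions 12, 33, 67, 79.
EcoRV cuts at 4 sites.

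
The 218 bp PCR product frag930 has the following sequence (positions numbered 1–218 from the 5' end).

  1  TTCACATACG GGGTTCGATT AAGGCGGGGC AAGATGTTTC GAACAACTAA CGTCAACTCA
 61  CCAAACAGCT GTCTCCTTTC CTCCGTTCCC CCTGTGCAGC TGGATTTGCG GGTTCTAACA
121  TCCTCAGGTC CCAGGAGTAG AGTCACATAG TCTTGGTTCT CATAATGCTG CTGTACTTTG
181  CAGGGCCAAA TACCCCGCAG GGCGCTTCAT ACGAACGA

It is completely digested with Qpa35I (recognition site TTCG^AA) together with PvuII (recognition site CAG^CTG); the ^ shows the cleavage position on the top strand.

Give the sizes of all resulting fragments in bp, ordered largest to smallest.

The Qpa35I site (TTCGAA) starts at position 38.
Qpa35I cuts after base 4 of each site, so after position 41.
PvuII sites (CAGCTG) start at positions 66, 97.
PvuII cuts after base 3 of each site, so after positions 68, 99.
Combined cut positions: 41, 68, 99.
Linear molecule, 3 cuts → 4 fragments:
  1–41 → 41 bp
  42–68 → 27 bp
  69–99 → 31 bp
  100–218 → 119 bp
Sorted largest to smallest: 119, 41, 31, 27 bp.

119, 41, 31, 27 bp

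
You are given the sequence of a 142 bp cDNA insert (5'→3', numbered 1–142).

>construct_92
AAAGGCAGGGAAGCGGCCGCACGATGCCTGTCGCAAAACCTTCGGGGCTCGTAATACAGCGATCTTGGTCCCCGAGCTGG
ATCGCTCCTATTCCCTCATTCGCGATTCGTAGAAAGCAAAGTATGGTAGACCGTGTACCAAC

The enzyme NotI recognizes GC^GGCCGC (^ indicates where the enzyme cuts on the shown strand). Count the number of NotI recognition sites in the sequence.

GCGGCCGC occurs starting at position 13.
NotI cuts at 1 site.

1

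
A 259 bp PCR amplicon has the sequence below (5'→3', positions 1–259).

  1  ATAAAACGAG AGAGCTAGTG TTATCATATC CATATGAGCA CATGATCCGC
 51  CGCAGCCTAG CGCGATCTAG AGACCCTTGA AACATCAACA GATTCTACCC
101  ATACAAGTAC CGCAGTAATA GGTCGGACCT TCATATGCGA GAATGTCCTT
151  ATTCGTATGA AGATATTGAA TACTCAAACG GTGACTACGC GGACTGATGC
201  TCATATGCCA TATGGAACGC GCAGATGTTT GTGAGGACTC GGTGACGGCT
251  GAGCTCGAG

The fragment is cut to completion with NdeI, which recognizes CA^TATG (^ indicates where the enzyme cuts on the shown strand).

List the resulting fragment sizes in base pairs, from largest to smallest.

NdeI sites (CATATG) start at positions 31, 132, 202, 209.
NdeI cuts after base 2 of each site, so after positions 32, 133, 203, 210.
Linear molecule, 4 cuts → 5 fragments:
  1–32 → 32 bp
  33–133 → 101 bp
  134–203 → 70 bp
  204–210 → 7 bp
  211–259 → 49 bp
Sorted largest to smallest: 101, 70, 49, 32, 7 bp.

101, 70, 49, 32, 7 bp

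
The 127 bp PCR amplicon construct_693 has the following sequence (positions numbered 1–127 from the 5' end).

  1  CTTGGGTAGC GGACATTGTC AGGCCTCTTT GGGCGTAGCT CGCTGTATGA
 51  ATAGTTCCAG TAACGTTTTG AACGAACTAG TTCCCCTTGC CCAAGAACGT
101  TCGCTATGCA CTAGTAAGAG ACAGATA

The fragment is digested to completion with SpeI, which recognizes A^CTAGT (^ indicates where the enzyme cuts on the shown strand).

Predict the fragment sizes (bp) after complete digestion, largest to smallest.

76, 34, 17 bp

SpeI sites (ACTAGT) start at positions 76, 110.
SpeI cuts after the first base of each site, so after positions 76, 110.
Linear molecule, 2 cuts → 3 fragments:
  1–76 → 76 bp
  77–110 → 34 bp
  111–127 → 17 bp
Sorted largest to smallest: 76, 34, 17 bp.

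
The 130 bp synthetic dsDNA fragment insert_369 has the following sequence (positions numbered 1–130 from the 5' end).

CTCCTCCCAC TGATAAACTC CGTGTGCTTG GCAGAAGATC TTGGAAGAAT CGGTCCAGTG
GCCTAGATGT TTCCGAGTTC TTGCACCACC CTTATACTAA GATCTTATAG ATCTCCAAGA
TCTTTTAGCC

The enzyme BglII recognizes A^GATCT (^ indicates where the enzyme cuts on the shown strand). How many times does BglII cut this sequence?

AGATCT occurs starting at positions 36, 100, 109, 118.
BglII cuts at 4 sites.

4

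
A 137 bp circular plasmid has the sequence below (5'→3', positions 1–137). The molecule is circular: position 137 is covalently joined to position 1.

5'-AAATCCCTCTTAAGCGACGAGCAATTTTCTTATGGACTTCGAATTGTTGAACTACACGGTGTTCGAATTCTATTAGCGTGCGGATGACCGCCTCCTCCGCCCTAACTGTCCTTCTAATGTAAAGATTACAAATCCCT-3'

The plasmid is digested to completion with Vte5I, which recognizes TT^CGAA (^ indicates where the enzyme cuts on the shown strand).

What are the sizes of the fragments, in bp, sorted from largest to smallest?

Vte5I sites (TTCGAA) start at positions 38, 62.
Vte5I cuts after base 2 of each site, so after positions 39, 63.
Circular molecule, 2 cuts → 2 fragments:
  40–63 → 24 bp
  64–137 then 1–39 → 74 + 39 = 113 bp
Sorted largest to smallest: 113, 24 bp.

113, 24 bp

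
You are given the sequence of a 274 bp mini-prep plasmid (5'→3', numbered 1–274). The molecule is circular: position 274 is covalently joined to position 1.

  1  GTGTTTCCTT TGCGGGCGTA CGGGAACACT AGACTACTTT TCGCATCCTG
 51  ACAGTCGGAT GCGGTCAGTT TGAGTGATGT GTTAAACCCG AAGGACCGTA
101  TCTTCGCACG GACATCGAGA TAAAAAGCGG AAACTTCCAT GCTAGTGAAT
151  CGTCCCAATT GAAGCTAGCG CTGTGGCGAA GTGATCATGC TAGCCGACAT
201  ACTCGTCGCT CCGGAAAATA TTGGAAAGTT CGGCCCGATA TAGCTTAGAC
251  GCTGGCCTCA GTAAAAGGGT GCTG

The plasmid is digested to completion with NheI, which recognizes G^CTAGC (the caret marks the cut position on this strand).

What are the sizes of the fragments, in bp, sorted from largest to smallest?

NheI sites (GCTAGC) start at positions 164, 189.
NheI cuts after the first base of each site, so after positions 164, 189.
Circular molecule, 2 cuts → 2 fragments:
  165–189 → 25 bp
  190–274 then 1–164 → 85 + 164 = 249 bp
Sorted largest to smallest: 249, 25 bp.

249, 25 bp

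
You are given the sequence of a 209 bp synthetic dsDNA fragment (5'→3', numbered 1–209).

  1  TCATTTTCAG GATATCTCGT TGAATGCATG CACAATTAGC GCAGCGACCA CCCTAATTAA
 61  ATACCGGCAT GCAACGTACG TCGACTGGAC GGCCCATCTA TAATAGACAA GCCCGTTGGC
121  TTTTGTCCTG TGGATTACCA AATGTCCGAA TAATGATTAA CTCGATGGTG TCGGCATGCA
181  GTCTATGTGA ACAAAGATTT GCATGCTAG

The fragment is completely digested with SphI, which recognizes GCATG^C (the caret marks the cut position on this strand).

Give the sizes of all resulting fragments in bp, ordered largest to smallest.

SphI sites (GCATGC) start at positions 26, 67, 174, 201.
SphI cuts after base 5 of each site (before the last base), so after positions 30, 71, 178, 205.
Linear molecule, 4 cuts → 5 fragments:
  1–30 → 30 bp
  31–71 → 41 bp
  72–178 → 107 bp
  179–205 → 27 bp
  206–209 → 4 bp
Sorted largest to smallest: 107, 41, 30, 27, 4 bp.

107, 41, 30, 27, 4 bp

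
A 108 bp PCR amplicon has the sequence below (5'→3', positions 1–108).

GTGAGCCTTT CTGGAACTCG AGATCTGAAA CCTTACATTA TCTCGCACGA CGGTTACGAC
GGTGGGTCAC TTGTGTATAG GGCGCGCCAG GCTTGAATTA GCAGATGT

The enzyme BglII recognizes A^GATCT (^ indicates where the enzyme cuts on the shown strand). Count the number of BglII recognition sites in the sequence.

1

AGATCT occurs starting at position 21.
BglII cuts at 1 site.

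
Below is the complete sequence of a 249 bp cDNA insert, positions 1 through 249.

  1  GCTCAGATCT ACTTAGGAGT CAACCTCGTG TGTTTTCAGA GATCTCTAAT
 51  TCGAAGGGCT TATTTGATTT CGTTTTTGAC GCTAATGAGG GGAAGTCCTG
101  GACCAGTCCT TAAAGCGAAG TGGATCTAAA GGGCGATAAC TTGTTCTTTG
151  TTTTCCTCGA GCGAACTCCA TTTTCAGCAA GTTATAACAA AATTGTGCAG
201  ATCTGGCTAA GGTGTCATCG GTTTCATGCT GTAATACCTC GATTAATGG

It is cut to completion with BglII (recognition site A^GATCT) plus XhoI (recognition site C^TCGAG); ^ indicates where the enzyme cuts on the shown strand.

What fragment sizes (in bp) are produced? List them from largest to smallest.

116, 50, 43, 35, 5 bp

BglII sites (AGATCT) start at positions 5, 40, 199.
BglII cuts after the first base of each site, so after positions 5, 40, 199.
The XhoI site (CTCGAG) starts at position 156.
XhoI cuts after the first base of each site, so after position 156.
Combined cut positions: 5, 40, 156, 199.
Linear molecule, 4 cuts → 5 fragments:
  1–5 → 5 bp
  6–40 → 35 bp
  41–156 → 116 bp
  157–199 → 43 bp
  200–249 → 50 bp
Sorted largest to smallest: 116, 50, 43, 35, 5 bp.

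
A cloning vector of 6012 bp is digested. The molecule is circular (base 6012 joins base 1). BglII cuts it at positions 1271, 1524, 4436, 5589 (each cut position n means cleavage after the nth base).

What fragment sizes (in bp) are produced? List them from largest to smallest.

2912, 1694, 1153, 253 bp

Circular molecule, 4 cuts → 4 fragments:
  1524 − 1271 = 253 bp
  4436 − 1524 = 2912 bp
  5589 − 4436 = 1153 bp
  wrap: 6012 − 5589 + 1271 = 1694 bp
Sorted largest to smallest: 2912, 1694, 1153, 253 bp.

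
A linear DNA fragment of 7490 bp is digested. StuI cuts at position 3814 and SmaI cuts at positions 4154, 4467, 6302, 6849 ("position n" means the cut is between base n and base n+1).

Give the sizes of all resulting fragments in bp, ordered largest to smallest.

3814, 1835, 641, 547, 340, 313 bp

Combined cut positions (sorted): 3814, 4154, 4467, 6302, 6849.
Linear molecule, 5 cuts → 6 fragments:
  3814 − 0 = 3814 bp
  4154 − 3814 = 340 bp
  4467 − 4154 = 313 bp
  6302 − 4467 = 1835 bp
  6849 − 6302 = 547 bp
  7490 − 6849 = 641 bp
Sorted largest to smallest: 3814, 1835, 641, 547, 340, 313 bp.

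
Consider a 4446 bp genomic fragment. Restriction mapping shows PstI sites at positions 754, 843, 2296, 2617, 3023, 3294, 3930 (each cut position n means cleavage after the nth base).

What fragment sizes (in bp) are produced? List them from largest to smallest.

Linear molecule, 7 cuts → 8 fragments:
  754 − 0 = 754 bp
  843 − 754 = 89 bp
  2296 − 843 = 1453 bp
  2617 − 2296 = 321 bp
  3023 − 2617 = 406 bp
  3294 − 3023 = 271 bp
  3930 − 3294 = 636 bp
  4446 − 3930 = 516 bp
Sorted largest to smallest: 1453, 754, 636, 516, 406, 321, 271, 89 bp.

1453, 754, 636, 516, 406, 321, 271, 89 bp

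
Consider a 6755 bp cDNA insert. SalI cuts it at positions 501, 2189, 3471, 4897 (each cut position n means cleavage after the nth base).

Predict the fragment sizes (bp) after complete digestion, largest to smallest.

1858, 1688, 1426, 1282, 501 bp

Linear molecule, 4 cuts → 5 fragments:
  501 − 0 = 501 bp
  2189 − 501 = 1688 bp
  3471 − 2189 = 1282 bp
  4897 − 3471 = 1426 bp
  6755 − 4897 = 1858 bp
Sorted largest to smallest: 1858, 1688, 1426, 1282, 501 bp.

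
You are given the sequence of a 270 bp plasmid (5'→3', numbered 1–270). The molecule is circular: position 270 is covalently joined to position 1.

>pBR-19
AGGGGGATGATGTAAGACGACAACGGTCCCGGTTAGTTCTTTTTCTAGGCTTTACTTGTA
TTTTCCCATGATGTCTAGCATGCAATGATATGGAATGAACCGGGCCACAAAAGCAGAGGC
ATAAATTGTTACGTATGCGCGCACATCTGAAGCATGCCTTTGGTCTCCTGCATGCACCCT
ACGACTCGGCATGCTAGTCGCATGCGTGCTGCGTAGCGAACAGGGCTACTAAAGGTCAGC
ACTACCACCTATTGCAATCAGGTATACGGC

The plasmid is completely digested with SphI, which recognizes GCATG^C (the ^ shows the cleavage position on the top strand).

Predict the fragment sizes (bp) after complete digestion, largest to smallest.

SphI sites (GCATGC) start at positions 78, 152, 170, 189, 200.
SphI cuts after base 5 of each site (before the last base), so after positions 82, 156, 174, 193, 204.
Circular molecule, 5 cuts → 5 fragments:
  83–156 → 74 bp
  157–174 → 18 bp
  175–193 → 19 bp
  194–204 → 11 bp
  205–270 then 1–82 → 66 + 82 = 148 bp
Sorted largest to smallest: 148, 74, 19, 18, 11 bp.

148, 74, 19, 18, 11 bp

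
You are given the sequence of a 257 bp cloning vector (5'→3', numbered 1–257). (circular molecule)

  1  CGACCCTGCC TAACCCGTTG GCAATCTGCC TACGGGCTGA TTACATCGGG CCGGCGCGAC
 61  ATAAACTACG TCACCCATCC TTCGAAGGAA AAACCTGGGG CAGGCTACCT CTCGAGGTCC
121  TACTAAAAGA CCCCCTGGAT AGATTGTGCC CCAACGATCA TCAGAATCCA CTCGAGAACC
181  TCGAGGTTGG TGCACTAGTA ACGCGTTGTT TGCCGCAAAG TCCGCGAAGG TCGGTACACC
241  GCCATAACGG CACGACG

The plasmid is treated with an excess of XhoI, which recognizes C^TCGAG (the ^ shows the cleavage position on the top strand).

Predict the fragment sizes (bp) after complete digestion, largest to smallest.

XhoI sites (CTCGAG) start at positions 111, 171, 180.
XhoI cuts after the first base of each site, so after positions 111, 171, 180.
Circular molecule, 3 cuts → 3 fragments:
  112–171 → 60 bp
  172–180 → 9 bp
  181–257 then 1–111 → 77 + 111 = 188 bp
Sorted largest to smallest: 188, 60, 9 bp.

188, 60, 9 bp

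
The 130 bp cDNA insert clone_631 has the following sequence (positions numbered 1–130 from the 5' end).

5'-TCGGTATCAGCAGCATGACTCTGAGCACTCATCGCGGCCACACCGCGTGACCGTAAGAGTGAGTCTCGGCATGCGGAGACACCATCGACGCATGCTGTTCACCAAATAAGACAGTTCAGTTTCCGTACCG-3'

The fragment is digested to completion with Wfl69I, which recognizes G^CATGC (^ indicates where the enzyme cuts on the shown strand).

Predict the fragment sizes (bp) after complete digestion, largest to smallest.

69, 40, 21 bp

Wfl69I sites (GCATGC) start at positions 69, 90.
Wfl69I cuts after the first base of each site, so after positions 69, 90.
Linear molecule, 2 cuts → 3 fragments:
  1–69 → 69 bp
  70–90 → 21 bp
  91–130 → 40 bp
Sorted largest to smallest: 69, 40, 21 bp.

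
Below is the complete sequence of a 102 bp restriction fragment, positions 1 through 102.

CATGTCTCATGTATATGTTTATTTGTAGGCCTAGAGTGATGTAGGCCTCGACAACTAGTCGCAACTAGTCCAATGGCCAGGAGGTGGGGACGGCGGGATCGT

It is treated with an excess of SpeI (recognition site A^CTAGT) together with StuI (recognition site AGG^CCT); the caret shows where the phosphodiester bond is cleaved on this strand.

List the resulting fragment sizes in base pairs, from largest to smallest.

38, 29, 16, 10, 9 bp

SpeI sites (ACTAGT) start at positions 54, 64.
SpeI cuts after the first base of each site, so after positions 54, 64.
StuI sites (AGGCCT) start at positions 27, 43.
StuI cuts after base 3 of each site, so after positions 29, 45.
Combined cut positions: 29, 45, 54, 64.
Linear molecule, 4 cuts → 5 fragments:
  1–29 → 29 bp
  30–45 → 16 bp
  46–54 → 9 bp
  55–64 → 10 bp
  65–102 → 38 bp
Sorted largest to smallest: 38, 29, 16, 10, 9 bp.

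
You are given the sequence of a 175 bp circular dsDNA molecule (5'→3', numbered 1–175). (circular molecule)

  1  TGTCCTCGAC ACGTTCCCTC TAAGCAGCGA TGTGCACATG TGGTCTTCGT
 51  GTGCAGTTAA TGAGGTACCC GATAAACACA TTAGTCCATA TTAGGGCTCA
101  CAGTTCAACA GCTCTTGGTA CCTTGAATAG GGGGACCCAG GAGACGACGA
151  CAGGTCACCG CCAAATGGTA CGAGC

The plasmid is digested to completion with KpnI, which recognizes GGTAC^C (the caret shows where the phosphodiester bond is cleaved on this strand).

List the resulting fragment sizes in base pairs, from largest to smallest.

122, 53 bp

KpnI sites (GGTACC) start at positions 64, 117.
KpnI cuts after base 5 of each site (before the last base), so after positions 68, 121.
Circular molecule, 2 cuts → 2 fragments:
  69–121 → 53 bp
  122–175 then 1–68 → 54 + 68 = 122 bp
Sorted largest to smallest: 122, 53 bp.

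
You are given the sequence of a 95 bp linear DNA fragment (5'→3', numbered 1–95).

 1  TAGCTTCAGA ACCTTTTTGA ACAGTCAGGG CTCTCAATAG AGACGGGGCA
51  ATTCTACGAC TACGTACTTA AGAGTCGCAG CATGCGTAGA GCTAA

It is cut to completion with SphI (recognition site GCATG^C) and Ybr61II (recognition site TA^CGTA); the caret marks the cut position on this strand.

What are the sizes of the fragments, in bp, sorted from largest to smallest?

62, 22, 11 bp

The SphI site (GCATGC) starts at position 80.
SphI cuts after base 5 of each site (before the last base), so after position 84.
The Ybr61II site (TACGTA) starts at position 61.
Ybr61II cuts after base 2 of each site, so after position 62.
Combined cut positions: 62, 84.
Linear molecule, 2 cuts → 3 fragments:
  1–62 → 62 bp
  63–84 → 22 bp
  85–95 → 11 bp
Sorted largest to smallest: 62, 22, 11 bp.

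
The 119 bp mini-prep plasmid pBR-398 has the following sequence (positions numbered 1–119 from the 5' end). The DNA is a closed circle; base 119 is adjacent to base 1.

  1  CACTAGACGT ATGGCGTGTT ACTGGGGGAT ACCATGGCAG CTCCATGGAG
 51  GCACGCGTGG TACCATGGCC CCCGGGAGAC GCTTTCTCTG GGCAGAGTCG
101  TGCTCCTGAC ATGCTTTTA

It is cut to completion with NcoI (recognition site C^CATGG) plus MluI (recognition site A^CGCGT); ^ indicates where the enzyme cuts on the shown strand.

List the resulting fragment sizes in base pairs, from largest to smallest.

NcoI sites (CCATGG) start at positions 32, 43, 63.
NcoI cuts after the first base of each site, so after positions 32, 43, 63.
The MluI site (ACGCGT) starts at position 53.
MluI cuts after the first base of each site, so after position 53.
Combined cut positions: 32, 43, 53, 63.
Circular molecule, 4 cuts → 4 fragments:
  33–43 → 11 bp
  44–53 → 10 bp
  54–63 → 10 bp
  64–119 then 1–32 → 56 + 32 = 88 bp
Sorted largest to smallest: 88, 11, 10, 10 bp.

88, 11, 10, 10 bp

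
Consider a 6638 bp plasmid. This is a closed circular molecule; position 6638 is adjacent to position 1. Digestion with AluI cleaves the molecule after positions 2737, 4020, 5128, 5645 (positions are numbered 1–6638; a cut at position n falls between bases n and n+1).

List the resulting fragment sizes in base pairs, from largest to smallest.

3730, 1283, 1108, 517 bp

Circular molecule, 4 cuts → 4 fragments:
  4020 − 2737 = 1283 bp
  5128 − 4020 = 1108 bp
  5645 − 5128 = 517 bp
  wrap: 6638 − 5645 + 2737 = 3730 bp
Sorted largest to smallest: 3730, 1283, 1108, 517 bp.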